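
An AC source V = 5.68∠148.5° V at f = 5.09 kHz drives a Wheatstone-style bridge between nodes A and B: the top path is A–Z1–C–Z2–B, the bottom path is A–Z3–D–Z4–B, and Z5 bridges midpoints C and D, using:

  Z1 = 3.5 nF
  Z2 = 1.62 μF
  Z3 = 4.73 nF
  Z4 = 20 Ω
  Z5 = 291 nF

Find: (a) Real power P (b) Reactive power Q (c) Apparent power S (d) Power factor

Step 1 — Angular frequency: ω = 2π·f = 2π·5090 = 3.198e+04 rad/s.
Step 2 — Component impedances:
  Z1: Z = 1/(jωC) = -j/(ω·C) = 0 - j8934 Ω
  Z2: Z = 1/(jωC) = -j/(ω·C) = 0 - j19.3 Ω
  Z3: Z = 1/(jωC) = -j/(ω·C) = 0 - j6611 Ω
  Z4: Z = R = 20 Ω
  Z5: Z = 1/(jωC) = -j/(ω·C) = 0 - j107.5 Ω
Step 3 — Bridge requires nodal analysis (the Z5 bridge couples midpoints C and D, so the two paths cannot be reduced to a simple series/parallel combination). Setting node B to ground and injecting 1 A at node A, the 3-node admittance system at A, C, D solves to V_A = Z_AB = 7.987 - j3804 Ω = 3804∠-89.9° Ω.
Step 4 — Source phasor: V = 5.68∠148.5° V = -4.843 + j2.968 V.
Step 5 — Current: I = V / Z = -0.0007829 - j0.001272 A = 0.001493∠-121.6° A.
Step 6 — Complex power: S = V·I* = 1.781e-05 - j0.008482 VA.
Step 7 — Real power: P = Re(S) = 1.781e-05 W.
Step 8 — Reactive power: Q = Im(S) = -0.008482 VAR.
Step 9 — Apparent power: |S| = 0.008482 VA.
Step 10 — Power factor: PF = P/|S| = 0.0021 (leading).

(a) P = 1.781e-05 W  (b) Q = -0.008482 VAR  (c) S = 0.008482 VA  (d) PF = 0.0021 (leading)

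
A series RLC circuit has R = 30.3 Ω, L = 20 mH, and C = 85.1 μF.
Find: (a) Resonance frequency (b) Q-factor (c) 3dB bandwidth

Step 1 — Resonance condition Im(Z)=0 gives ω₀ = 1/√(LC).
Step 2 — ω₀ = 1/√(0.02·8.51e-05) = 766.5 rad/s.
Step 3 — f₀ = ω₀/(2π) = 122 Hz.
Step 4 — Series Q: Q = ω₀L/R = 766.5·0.02/30.3 = 0.5059.
Step 5 — 3dB bandwidth: Δω = ω₀/Q = 1515 rad/s; BW = Δω/(2π) = 241.1 Hz.

(a) f₀ = 122 Hz  (b) Q = 0.5059  (c) BW = 241.1 Hz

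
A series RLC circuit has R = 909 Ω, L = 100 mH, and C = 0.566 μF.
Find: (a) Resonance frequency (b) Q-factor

Step 1 — Resonance condition Im(Z)=0 gives ω₀ = 1/√(LC).
Step 2 — ω₀ = 1/√(0.1·5.66e-07) = 4203 rad/s.
Step 3 — f₀ = ω₀/(2π) = 669 Hz.
Step 4 — Series Q: Q = ω₀L/R = 4203·0.1/909 = 0.4624.

(a) f₀ = 669 Hz  (b) Q = 0.4624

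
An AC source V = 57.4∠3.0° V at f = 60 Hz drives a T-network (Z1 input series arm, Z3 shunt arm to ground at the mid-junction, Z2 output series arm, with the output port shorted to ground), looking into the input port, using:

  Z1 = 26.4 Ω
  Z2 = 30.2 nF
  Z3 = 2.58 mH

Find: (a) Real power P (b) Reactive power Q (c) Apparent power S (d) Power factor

Step 1 — Angular frequency: ω = 2π·f = 2π·60 = 377 rad/s.
Step 2 — Component impedances:
  Z1: Z = R = 26.4 Ω
  Z2: Z = 1/(jωC) = -j/(ω·C) = 0 - j8.783e+04 Ω
  Z3: Z = jωL = j·377·0.00258 = 0 + j0.9726 Ω
Step 3 — With the output port shorted to ground, the output series arm Z2 runs from the junction to ground; the shunt arm Z3 also runs from the junction to ground. They appear in parallel: Z3 || Z2 = 0 + j0.9726 Ω.
Step 4 — Series with input arm Z1: Z_in = Z1 + (Z3 || Z2) = 26.4 + j0.9726 Ω = 26.42∠2.1° Ω.
Step 5 — Source phasor: V = 57.4∠3.0° V = 57.32 + j3.004 V.
Step 6 — Current: I = V / Z = 2.173 + j0.03375 A = 2.173∠0.9° A.
Step 7 — Complex power: S = V·I* = 124.6 + j4.592 VA.
Step 8 — Real power: P = Re(S) = 124.6 W.
Step 9 — Reactive power: Q = Im(S) = 4.592 VAR.
Step 10 — Apparent power: |S| = 124.7 VA.
Step 11 — Power factor: PF = P/|S| = 0.9993 (lagging).

(a) P = 124.6 W  (b) Q = 4.592 VAR  (c) S = 124.7 VA  (d) PF = 0.9993 (lagging)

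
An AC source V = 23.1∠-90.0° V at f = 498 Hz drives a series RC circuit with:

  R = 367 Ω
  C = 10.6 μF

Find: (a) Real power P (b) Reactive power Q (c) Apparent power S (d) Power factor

Step 1 — Angular frequency: ω = 2π·f = 2π·498 = 3129 rad/s.
Step 2 — Component impedances:
  R: Z = R = 367 Ω
  C: Z = 1/(jωC) = -j/(ω·C) = 0 - j30.15 Ω
Step 3 — Series combination: Z_total = R + C = 367 - j30.15 Ω = 368.2∠-4.7° Ω.
Step 4 — Source phasor: V = 23.1∠-90.0° V = 0 - j23.1 V.
Step 5 — Current: I = V / Z = 0.005136 - j0.06252 A = 0.06273∠-85.3° A.
Step 6 — Complex power: S = V·I* = 1.444 - j0.1186 VA.
Step 7 — Real power: P = Re(S) = 1.444 W.
Step 8 — Reactive power: Q = Im(S) = -0.1186 VAR.
Step 9 — Apparent power: |S| = 1.449 VA.
Step 10 — Power factor: PF = P/|S| = 0.9966 (leading).

(a) P = 1.444 W  (b) Q = -0.1186 VAR  (c) S = 1.449 VA  (d) PF = 0.9966 (leading)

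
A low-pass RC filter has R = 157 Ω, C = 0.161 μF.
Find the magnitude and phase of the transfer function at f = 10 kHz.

Step 1 — Angular frequency: ω = 2π·1e+04 = 6.283e+04 rad/s.
Step 2 — Transfer function: H(jω) = 1/(1 + jωRC).
Step 3 — Denominator: 1 + jωRC = 1 + j·6.283e+04·157·1.61e-07 = 1 + j1.588.
Step 4 — H = 0.2839 - j0.4509.
Step 5 — Magnitude: |H| = 0.5328 (-5.5 dB); phase: φ = -57.8°.

|H| = 0.5328 (-5.5 dB), φ = -57.8°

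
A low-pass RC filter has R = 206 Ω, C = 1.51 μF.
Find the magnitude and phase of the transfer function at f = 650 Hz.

Step 1 — Angular frequency: ω = 2π·650 = 4084 rad/s.
Step 2 — Transfer function: H(jω) = 1/(1 + jωRC).
Step 3 — Denominator: 1 + jωRC = 1 + j·4084·206·1.51e-06 = 1 + j1.27.
Step 4 — H = 0.3826 - j0.486.
Step 5 — Magnitude: |H| = 0.6185 (-4.2 dB); phase: φ = -51.8°.

|H| = 0.6185 (-4.2 dB), φ = -51.8°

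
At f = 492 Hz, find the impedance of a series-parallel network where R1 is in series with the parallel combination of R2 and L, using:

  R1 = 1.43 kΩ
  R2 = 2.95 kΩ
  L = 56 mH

Step 1 — Angular frequency: ω = 2π·f = 2π·492 = 3091 rad/s.
Step 2 — Component impedances:
  R1: Z = R = 1430 Ω
  R2: Z = R = 2950 Ω
  L: Z = jωL = j·3091·0.056 = 0 + j173.1 Ω
Step 3 — Parallel branch: R2 || L = 1/(1/R2 + 1/L) = 10.12 + j172.5 Ω.
Step 4 — Series with R1: Z_total = R1 + (R2 || L) = 1440 + j172.5 Ω = 1450∠6.8° Ω.

Z = 1440 + j172.5 Ω = 1450∠6.8° Ω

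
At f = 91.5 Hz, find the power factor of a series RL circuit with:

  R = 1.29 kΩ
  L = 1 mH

Step 1 — Angular frequency: ω = 2π·f = 2π·91.5 = 574.9 rad/s.
Step 2 — Component impedances:
  R: Z = R = 1290 Ω
  L: Z = jωL = j·574.9·0.001 = 0 + j0.5749 Ω
Step 3 — Series combination: Z_total = R + L = 1290 + j0.5749 Ω = 1290∠0.0° Ω.
Step 4 — Power factor: PF = cos(φ) = Re(Z)/|Z| = 1290/1290 = 1.
Step 5 — Type: Im(Z) = 0.5749 ⇒ lagging (phase φ = 0.0°).

PF = 1 (lagging, φ = 0.0°)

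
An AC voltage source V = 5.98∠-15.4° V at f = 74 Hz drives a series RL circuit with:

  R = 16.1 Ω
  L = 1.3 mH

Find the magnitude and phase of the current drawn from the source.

Step 1 — Angular frequency: ω = 2π·f = 2π·74 = 465 rad/s.
Step 2 — Component impedances:
  R: Z = R = 16.1 Ω
  L: Z = jωL = j·465·0.0013 = 0 + j0.6044 Ω
Step 3 — Series combination: Z_total = R + L = 16.1 + j0.6044 Ω = 16.11∠2.2° Ω.
Step 4 — Source phasor: V = 5.98∠-15.4° V = 5.765 - j1.588 V.
Step 5 — Ohm's law: I = V / Z_total = (5.765 - j1.588) / (16.1 + j0.6044) = 0.3539 - j0.1119 A.
Step 6 — Convert to polar: |I| = 0.3712 A, ∠I = -17.6°.

I = 0.3712∠-17.6° A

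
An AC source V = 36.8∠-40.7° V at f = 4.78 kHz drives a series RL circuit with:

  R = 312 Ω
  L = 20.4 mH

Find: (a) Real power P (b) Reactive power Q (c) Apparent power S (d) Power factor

Step 1 — Angular frequency: ω = 2π·f = 2π·4780 = 3.003e+04 rad/s.
Step 2 — Component impedances:
  R: Z = R = 312 Ω
  L: Z = jωL = j·3.003e+04·0.0204 = 0 + j612.7 Ω
Step 3 — Series combination: Z_total = R + L = 312 + j612.7 Ω = 687.6∠63.0° Ω.
Step 4 — Source phasor: V = 36.8∠-40.7° V = 27.9 - j24 V.
Step 5 — Current: I = V / Z = -0.01269 - j0.052 A = 0.05352∠-103.7° A.
Step 6 — Complex power: S = V·I* = 0.8938 + j1.755 VA.
Step 7 — Real power: P = Re(S) = 0.8938 W.
Step 8 — Reactive power: Q = Im(S) = 1.755 VAR.
Step 9 — Apparent power: |S| = 1.97 VA.
Step 10 — Power factor: PF = P/|S| = 0.4538 (lagging).

(a) P = 0.8938 W  (b) Q = 1.755 VAR  (c) S = 1.97 VA  (d) PF = 0.4538 (lagging)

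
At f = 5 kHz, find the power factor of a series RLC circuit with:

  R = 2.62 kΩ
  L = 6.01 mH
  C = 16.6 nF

Step 1 — Angular frequency: ω = 2π·f = 2π·5000 = 3.142e+04 rad/s.
Step 2 — Component impedances:
  R: Z = R = 2620 Ω
  L: Z = jωL = j·3.142e+04·0.00601 = 0 + j188.8 Ω
  C: Z = 1/(jωC) = -j/(ω·C) = 0 - j1918 Ω
Step 3 — Series combination: Z_total = R + L + C = 2620 - j1729 Ω = 3139∠-33.4° Ω.
Step 4 — Power factor: PF = cos(φ) = Re(Z)/|Z| = 2620/3139 = 0.8347.
Step 5 — Type: Im(Z) = -1729 ⇒ leading (phase φ = -33.4°).

PF = 0.8347 (leading, φ = -33.4°)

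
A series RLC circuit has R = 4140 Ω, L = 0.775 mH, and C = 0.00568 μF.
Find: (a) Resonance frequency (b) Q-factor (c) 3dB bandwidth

Step 1 — Resonance: ω₀ = 1/√(LC) = 1/√(0.000775·5.68e-09) = 4.766e+05 rad/s.
Step 2 — f₀ = ω₀/(2π) = 7.586e+04 Hz.
Step 3 — Series Q: Q = ω₀L/R = 4.766e+05·0.000775/4140 = 0.08922.
Step 4 — Bandwidth: Δω = ω₀/Q = 5.342e+06 rad/s; BW = Δω/(2π) = 8.502e+05 Hz.

(a) f₀ = 7.586e+04 Hz  (b) Q = 0.08922  (c) BW = 8.502e+05 Hz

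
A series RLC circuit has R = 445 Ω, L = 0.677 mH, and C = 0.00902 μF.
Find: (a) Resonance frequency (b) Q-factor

Step 1 — Resonance condition Im(Z)=0 gives ω₀ = 1/√(LC).
Step 2 — ω₀ = 1/√(0.000677·9.02e-09) = 4.047e+05 rad/s.
Step 3 — f₀ = ω₀/(2π) = 6.441e+04 Hz.
Step 4 — Series Q: Q = ω₀L/R = 4.047e+05·0.000677/445 = 0.6156.

(a) f₀ = 6.441e+04 Hz  (b) Q = 0.6156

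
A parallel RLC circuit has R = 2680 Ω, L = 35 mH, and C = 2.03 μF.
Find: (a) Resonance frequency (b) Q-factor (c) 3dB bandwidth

Step 1 — Resonance: ω₀ = 1/√(LC) = 1/√(0.035·2.03e-06) = 3752 rad/s.
Step 2 — f₀ = ω₀/(2π) = 597.1 Hz.
Step 3 — Parallel Q: Q = R/(ω₀L) = 2680/(3752·0.035) = 20.41.
Step 4 — Bandwidth: Δω = ω₀/Q = 183.8 rad/s; BW = Δω/(2π) = 29.25 Hz.

(a) f₀ = 597.1 Hz  (b) Q = 20.41  (c) BW = 29.25 Hz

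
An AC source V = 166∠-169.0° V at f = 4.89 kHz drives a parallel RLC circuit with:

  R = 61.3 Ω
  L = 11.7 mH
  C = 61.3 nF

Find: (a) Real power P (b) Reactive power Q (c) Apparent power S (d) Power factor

Step 1 — Angular frequency: ω = 2π·f = 2π·4890 = 3.072e+04 rad/s.
Step 2 — Component impedances:
  R: Z = R = 61.3 Ω
  L: Z = jωL = j·3.072e+04·0.0117 = 0 + j359.5 Ω
  C: Z = 1/(jωC) = -j/(ω·C) = 0 - j530.9 Ω
Step 3 — Parallel combination: 1/Z_total = 1/R + 1/L + 1/C; Z_total = 61.11 + j3.366 Ω = 61.21∠3.2° Ω.
Step 4 — Source phasor: V = 166∠-169.0° V = -163 - j31.67 V.
Step 5 — Current: I = V / Z = -2.687 - j0.3703 A = 2.712∠-172.2° A.
Step 6 — Complex power: S = V·I* = 449.5 + j24.76 VA.
Step 7 — Real power: P = Re(S) = 449.5 W.
Step 8 — Reactive power: Q = Im(S) = 24.76 VAR.
Step 9 — Apparent power: |S| = 450.2 VA.
Step 10 — Power factor: PF = P/|S| = 0.9985 (lagging).

(a) P = 449.5 W  (b) Q = 24.76 VAR  (c) S = 450.2 VA  (d) PF = 0.9985 (lagging)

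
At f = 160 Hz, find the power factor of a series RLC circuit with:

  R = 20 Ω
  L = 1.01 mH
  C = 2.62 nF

Step 1 — Angular frequency: ω = 2π·f = 2π·160 = 1005 rad/s.
Step 2 — Component impedances:
  R: Z = R = 20 Ω
  L: Z = jωL = j·1005·0.00101 = 0 + j1.015 Ω
  C: Z = 1/(jωC) = -j/(ω·C) = 0 - j3.797e+05 Ω
Step 3 — Series combination: Z_total = R + L + C = 20 - j3.797e+05 Ω = 3.797e+05∠-90.0° Ω.
Step 4 — Power factor: PF = cos(φ) = Re(Z)/|Z| = 20/3.7966e+05 = 5.268e-05.
Step 5 — Type: Im(Z) = -3.797e+05 ⇒ leading (phase φ = -90.0°).

PF = 5.268e-05 (leading, φ = -90.0°)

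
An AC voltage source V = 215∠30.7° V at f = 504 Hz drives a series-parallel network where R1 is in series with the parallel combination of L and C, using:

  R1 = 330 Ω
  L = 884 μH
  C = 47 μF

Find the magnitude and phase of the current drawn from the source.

Step 1 — Angular frequency: ω = 2π·f = 2π·504 = 3167 rad/s.
Step 2 — Component impedances:
  R1: Z = R = 330 Ω
  L: Z = jωL = j·3167·0.000884 = 0 + j2.799 Ω
  C: Z = 1/(jωC) = -j/(ω·C) = 0 - j6.719 Ω
Step 3 — Parallel branch: L || C = 1/(1/L + 1/C) = 0 + j4.799 Ω.
Step 4 — Series with R1: Z_total = R1 + (L || C) = 330 + j4.799 Ω = 330∠0.8° Ω.
Step 5 — Source phasor: V = 215∠30.7° V = 184.9 + j109.8 V.
Step 6 — Ohm's law: I = V / Z_total = (184.9 + j109.8) / (330 + j4.799) = 0.5649 + j0.3244 A.
Step 7 — Convert to polar: |I| = 0.6514 A, ∠I = 29.9°.

I = 0.6514∠29.9° A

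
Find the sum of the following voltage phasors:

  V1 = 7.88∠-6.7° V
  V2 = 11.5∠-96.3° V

Step 1 — Convert each phasor to rectangular form:
  V1 = 7.88·(cos(-6.7°) + j·sin(-6.7°)) = 7.826 - j0.9194 V
  V2 = 11.5·(cos(-96.3°) + j·sin(-96.3°)) = -1.262 - j11.43 V
Step 2 — Sum components: V_total = 6.564 - j12.35 V.
Step 3 — Convert to polar: |V_total| = 13.99 V, ∠V_total = -62.0°.

V_total = 13.99∠-62.0° V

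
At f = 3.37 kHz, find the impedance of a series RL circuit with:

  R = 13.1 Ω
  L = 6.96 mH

Step 1 — Angular frequency: ω = 2π·f = 2π·3370 = 2.117e+04 rad/s.
Step 2 — Component impedances:
  R: Z = R = 13.1 Ω
  L: Z = jωL = j·2.117e+04·0.00696 = 0 + j147.4 Ω
Step 3 — Series combination: Z_total = R + L = 13.1 + j147.4 Ω = 148∠84.9° Ω.

Z = 13.1 + j147.4 Ω = 148∠84.9° Ω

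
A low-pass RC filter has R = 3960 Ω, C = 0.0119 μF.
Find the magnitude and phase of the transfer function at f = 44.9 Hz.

Step 1 — Angular frequency: ω = 2π·44.9 = 282.1 rad/s.
Step 2 — Transfer function: H(jω) = 1/(1 + jωRC).
Step 3 — Denominator: 1 + jωRC = 1 + j·282.1·3960·1.19e-08 = 1 + j0.01329.
Step 4 — H = 0.9998 - j0.01329.
Step 5 — Magnitude: |H| = 0.9999 (-0.0 dB); phase: φ = -0.8°.

|H| = 0.9999 (-0.0 dB), φ = -0.8°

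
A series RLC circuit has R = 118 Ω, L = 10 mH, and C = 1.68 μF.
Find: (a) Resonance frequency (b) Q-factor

Step 1 — Resonance condition Im(Z)=0 gives ω₀ = 1/√(LC).
Step 2 — ω₀ = 1/√(0.01·1.68e-06) = 7715 rad/s.
Step 3 — f₀ = ω₀/(2π) = 1228 Hz.
Step 4 — Series Q: Q = ω₀L/R = 7715·0.01/118 = 0.6538.

(a) f₀ = 1228 Hz  (b) Q = 0.6538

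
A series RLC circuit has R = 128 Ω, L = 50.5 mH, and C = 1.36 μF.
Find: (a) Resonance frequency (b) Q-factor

Step 1 — Resonance condition Im(Z)=0 gives ω₀ = 1/√(LC).
Step 2 — ω₀ = 1/√(0.0505·1.36e-06) = 3816 rad/s.
Step 3 — f₀ = ω₀/(2π) = 607.3 Hz.
Step 4 — Series Q: Q = ω₀L/R = 3816·0.0505/128 = 1.505.

(a) f₀ = 607.3 Hz  (b) Q = 1.505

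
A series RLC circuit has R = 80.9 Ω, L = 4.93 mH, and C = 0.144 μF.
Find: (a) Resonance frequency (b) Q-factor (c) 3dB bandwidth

Step 1 — Resonance condition Im(Z)=0 gives ω₀ = 1/√(LC).
Step 2 — ω₀ = 1/√(0.00493·1.44e-07) = 3.753e+04 rad/s.
Step 3 — f₀ = ω₀/(2π) = 5973 Hz.
Step 4 — Series Q: Q = ω₀L/R = 3.753e+04·0.00493/80.9 = 2.287.
Step 5 — 3dB bandwidth: Δω = ω₀/Q = 1.641e+04 rad/s; BW = Δω/(2π) = 2612 Hz.

(a) f₀ = 5973 Hz  (b) Q = 2.287  (c) BW = 2612 Hz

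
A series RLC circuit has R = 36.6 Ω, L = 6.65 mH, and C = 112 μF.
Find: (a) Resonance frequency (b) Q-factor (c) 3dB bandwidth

Step 1 — Resonance condition Im(Z)=0 gives ω₀ = 1/√(LC).
Step 2 — ω₀ = 1/√(0.00665·0.000112) = 1159 rad/s.
Step 3 — f₀ = ω₀/(2π) = 184.4 Hz.
Step 4 — Series Q: Q = ω₀L/R = 1159·0.00665/36.6 = 0.2105.
Step 5 — 3dB bandwidth: Δω = ω₀/Q = 5504 rad/s; BW = Δω/(2π) = 876 Hz.

(a) f₀ = 184.4 Hz  (b) Q = 0.2105  (c) BW = 876 Hz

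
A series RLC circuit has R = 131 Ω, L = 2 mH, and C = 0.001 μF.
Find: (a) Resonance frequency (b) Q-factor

Step 1 — Resonance condition Im(Z)=0 gives ω₀ = 1/√(LC).
Step 2 — ω₀ = 1/√(0.002·1e-09) = 7.071e+05 rad/s.
Step 3 — f₀ = ω₀/(2π) = 1.125e+05 Hz.
Step 4 — Series Q: Q = ω₀L/R = 7.071e+05·0.002/131 = 10.8.

(a) f₀ = 1.125e+05 Hz  (b) Q = 10.8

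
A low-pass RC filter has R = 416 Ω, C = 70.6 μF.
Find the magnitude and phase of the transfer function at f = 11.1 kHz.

Step 1 — Angular frequency: ω = 2π·1.11e+04 = 6.974e+04 rad/s.
Step 2 — Transfer function: H(jω) = 1/(1 + jωRC).
Step 3 — Denominator: 1 + jωRC = 1 + j·6.974e+04·416·7.06e-05 = 1 + j2048.
Step 4 — H = 2.383e-07 - j0.0004882.
Step 5 — Magnitude: |H| = 0.0004882 (-66.2 dB); phase: φ = -90.0°.

|H| = 0.0004882 (-66.2 dB), φ = -90.0°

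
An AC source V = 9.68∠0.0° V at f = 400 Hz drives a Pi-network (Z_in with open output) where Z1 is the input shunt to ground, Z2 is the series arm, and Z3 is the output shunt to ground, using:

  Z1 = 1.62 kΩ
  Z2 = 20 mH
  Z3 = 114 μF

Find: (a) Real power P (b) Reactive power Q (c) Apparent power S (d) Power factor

Step 1 — Angular frequency: ω = 2π·f = 2π·400 = 2513 rad/s.
Step 2 — Component impedances:
  Z1: Z = R = 1620 Ω
  Z2: Z = jωL = j·2513·0.02 = 0 + j50.27 Ω
  Z3: Z = 1/(jωC) = -j/(ω·C) = 0 - j3.49 Ω
Step 3 — With open output, the series arm Z2 and the output shunt Z3 appear in series to ground: Z2 + Z3 = 0 + j46.78 Ω.
Step 4 — Parallel with input shunt Z1: Z_in = Z1 || (Z2 + Z3) = 1.349 + j46.74 Ω = 46.76∠88.3° Ω.
Step 5 — Source phasor: V = 9.68∠0.0° V = 9.68 V.
Step 6 — Current: I = V / Z = 0.005975 - j0.2069 A = 0.207∠-88.3° A.
Step 7 — Complex power: S = V·I* = 0.05784 + j2.003 VA.
Step 8 — Real power: P = Re(S) = 0.05784 W.
Step 9 — Reactive power: Q = Im(S) = 2.003 VAR.
Step 10 — Apparent power: |S| = 2.004 VA.
Step 11 — Power factor: PF = P/|S| = 0.02886 (lagging).

(a) P = 0.05784 W  (b) Q = 2.003 VAR  (c) S = 2.004 VA  (d) PF = 0.02886 (lagging)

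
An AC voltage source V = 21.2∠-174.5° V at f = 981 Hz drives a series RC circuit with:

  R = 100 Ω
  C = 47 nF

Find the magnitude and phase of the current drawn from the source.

Step 1 — Angular frequency: ω = 2π·f = 2π·981 = 6164 rad/s.
Step 2 — Component impedances:
  R: Z = R = 100 Ω
  C: Z = 1/(jωC) = -j/(ω·C) = 0 - j3452 Ω
Step 3 — Series combination: Z_total = R + C = 100 - j3452 Ω = 3453∠-88.3° Ω.
Step 4 — Source phasor: V = 21.2∠-174.5° V = -21.1 - j2.032 V.
Step 5 — Ohm's law: I = V / Z_total = (-21.1 - j2.032) / (100 - j3452) = 0.0004112 - j0.006125 A.
Step 6 — Convert to polar: |I| = 0.006139 A, ∠I = -86.2°.

I = 0.006139∠-86.2° A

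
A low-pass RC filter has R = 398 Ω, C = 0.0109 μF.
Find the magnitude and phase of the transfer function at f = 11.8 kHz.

Step 1 — Angular frequency: ω = 2π·1.18e+04 = 7.414e+04 rad/s.
Step 2 — Transfer function: H(jω) = 1/(1 + jωRC).
Step 3 — Denominator: 1 + jωRC = 1 + j·7.414e+04·398·1.09e-08 = 1 + j0.3216.
Step 4 — H = 0.9062 - j0.2915.
Step 5 — Magnitude: |H| = 0.952 (-0.4 dB); phase: φ = -17.8°.

|H| = 0.952 (-0.4 dB), φ = -17.8°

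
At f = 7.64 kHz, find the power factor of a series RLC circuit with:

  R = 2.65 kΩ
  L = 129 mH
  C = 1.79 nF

Step 1 — Angular frequency: ω = 2π·f = 2π·7640 = 4.8e+04 rad/s.
Step 2 — Component impedances:
  R: Z = R = 2650 Ω
  L: Z = jωL = j·4.8e+04·0.129 = 0 + j6192 Ω
  C: Z = 1/(jωC) = -j/(ω·C) = 0 - j1.164e+04 Ω
Step 3 — Series combination: Z_total = R + L + C = 2650 - j5445 Ω = 6056∠-64.1° Ω.
Step 4 — Power factor: PF = cos(φ) = Re(Z)/|Z| = 2650/6056 = 0.4376.
Step 5 — Type: Im(Z) = -5445 ⇒ leading (phase φ = -64.1°).

PF = 0.4376 (leading, φ = -64.1°)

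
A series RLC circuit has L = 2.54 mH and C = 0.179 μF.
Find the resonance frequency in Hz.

Step 1 — Resonance condition Im(Z)=0 gives ω₀ = 1/√(LC).
Step 2 — ω₀ = 1/√(0.00254·1.79e-07) = 4.69e+04 rad/s.
Step 3 — f₀ = ω₀/(2π) = 7464 Hz.

f₀ = 7464 Hz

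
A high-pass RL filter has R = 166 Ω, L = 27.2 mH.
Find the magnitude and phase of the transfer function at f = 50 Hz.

Step 1 — Angular frequency: ω = 2π·50 = 314.2 rad/s.
Step 2 — Transfer function: H(jω) = jωL/(R + jωL).
Step 3 — Numerator jωL = j·8.545; denominator R + jωL = 166 + j8.545.
Step 4 — H = 0.002643 + j0.05134.
Step 5 — Magnitude: |H| = 0.05141 (-25.8 dB); phase: φ = 87.1°.

|H| = 0.05141 (-25.8 dB), φ = 87.1°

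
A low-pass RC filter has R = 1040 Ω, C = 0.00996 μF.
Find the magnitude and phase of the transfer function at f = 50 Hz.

Step 1 — Angular frequency: ω = 2π·50 = 314.2 rad/s.
Step 2 — Transfer function: H(jω) = 1/(1 + jωRC).
Step 3 — Denominator: 1 + jωRC = 1 + j·314.2·1040·9.96e-09 = 1 + j0.003254.
Step 4 — H = 1 - j0.003254.
Step 5 — Magnitude: |H| = 1 (-0.0 dB); phase: φ = -0.2°.

|H| = 1 (-0.0 dB), φ = -0.2°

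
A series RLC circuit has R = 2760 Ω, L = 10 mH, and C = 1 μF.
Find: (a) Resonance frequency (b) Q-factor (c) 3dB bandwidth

Step 1 — Resonance condition Im(Z)=0 gives ω₀ = 1/√(LC).
Step 2 — ω₀ = 1/√(0.01·1e-06) = 1e+04 rad/s.
Step 3 — f₀ = ω₀/(2π) = 1592 Hz.
Step 4 — Series Q: Q = ω₀L/R = 1e+04·0.01/2760 = 0.03623.
Step 5 — 3dB bandwidth: Δω = ω₀/Q = 2.76e+05 rad/s; BW = Δω/(2π) = 4.393e+04 Hz.

(a) f₀ = 1592 Hz  (b) Q = 0.03623  (c) BW = 4.393e+04 Hz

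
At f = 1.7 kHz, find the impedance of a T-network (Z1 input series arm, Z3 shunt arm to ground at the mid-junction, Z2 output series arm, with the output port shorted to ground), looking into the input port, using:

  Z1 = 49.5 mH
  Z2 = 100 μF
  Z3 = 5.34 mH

Step 1 — Angular frequency: ω = 2π·f = 2π·1700 = 1.068e+04 rad/s.
Step 2 — Component impedances:
  Z1: Z = jωL = j·1.068e+04·0.0495 = 0 + j528.7 Ω
  Z2: Z = 1/(jωC) = -j/(ω·C) = 0 - j0.9362 Ω
  Z3: Z = jωL = j·1.068e+04·0.00534 = 0 + j57.04 Ω
Step 3 — With the output port shorted to ground, the output series arm Z2 runs from the junction to ground; the shunt arm Z3 also runs from the junction to ground. They appear in parallel: Z3 || Z2 = 0 - j0.9518 Ω.
Step 4 — Series with input arm Z1: Z_in = Z1 + (Z3 || Z2) = 0 + j527.8 Ω = 527.8∠90.0° Ω.

Z = 0 + j527.8 Ω = 527.8∠90.0° Ω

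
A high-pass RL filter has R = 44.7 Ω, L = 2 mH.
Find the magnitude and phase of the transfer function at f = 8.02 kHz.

Step 1 — Angular frequency: ω = 2π·8020 = 5.039e+04 rad/s.
Step 2 — Transfer function: H(jω) = jωL/(R + jωL).
Step 3 — Numerator jωL = j·100.8; denominator R + jωL = 44.7 + j100.8.
Step 4 — H = 0.8356 + j0.3706.
Step 5 — Magnitude: |H| = 0.9141 (-0.8 dB); phase: φ = 23.9°.

|H| = 0.9141 (-0.8 dB), φ = 23.9°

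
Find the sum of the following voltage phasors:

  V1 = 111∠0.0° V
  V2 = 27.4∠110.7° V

Step 1 — Convert each phasor to rectangular form:
  V1 = 111·(cos(0.0°) + j·sin(0.0°)) = 111 V
  V2 = 27.4·(cos(110.7°) + j·sin(110.7°)) = -9.685 + j25.63 V
Step 2 — Sum components: V_total = 101.3 + j25.63 V.
Step 3 — Convert to polar: |V_total| = 104.5 V, ∠V_total = 14.2°.

V_total = 104.5∠14.2° V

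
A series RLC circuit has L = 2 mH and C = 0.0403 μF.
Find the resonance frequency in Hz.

Step 1 — Resonance condition Im(Z)=0 gives ω₀ = 1/√(LC).
Step 2 — ω₀ = 1/√(0.002·4.03e-08) = 1.114e+05 rad/s.
Step 3 — f₀ = ω₀/(2π) = 1.773e+04 Hz.

f₀ = 1.773e+04 Hz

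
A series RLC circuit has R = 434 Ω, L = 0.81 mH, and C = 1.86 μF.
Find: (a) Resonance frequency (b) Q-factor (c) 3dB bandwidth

Step 1 — Resonance condition Im(Z)=0 gives ω₀ = 1/√(LC).
Step 2 — ω₀ = 1/√(0.00081·1.86e-06) = 2.576e+04 rad/s.
Step 3 — f₀ = ω₀/(2π) = 4100 Hz.
Step 4 — Series Q: Q = ω₀L/R = 2.576e+04·0.00081/434 = 0.04808.
Step 5 — 3dB bandwidth: Δω = ω₀/Q = 5.358e+05 rad/s; BW = Δω/(2π) = 8.528e+04 Hz.

(a) f₀ = 4100 Hz  (b) Q = 0.04808  (c) BW = 8.528e+04 Hz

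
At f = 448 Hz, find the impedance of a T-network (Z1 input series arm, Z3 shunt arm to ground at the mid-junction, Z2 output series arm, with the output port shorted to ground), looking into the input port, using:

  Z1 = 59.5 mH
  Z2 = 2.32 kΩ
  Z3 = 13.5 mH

Step 1 — Angular frequency: ω = 2π·f = 2π·448 = 2815 rad/s.
Step 2 — Component impedances:
  Z1: Z = jωL = j·2815·0.0595 = 0 + j167.5 Ω
  Z2: Z = R = 2320 Ω
  Z3: Z = jωL = j·2815·0.0135 = 0 + j38 Ω
Step 3 — With the output port shorted to ground, the output series arm Z2 runs from the junction to ground; the shunt arm Z3 also runs from the junction to ground. They appear in parallel: Z3 || Z2 = 0.6223 + j37.99 Ω.
Step 4 — Series with input arm Z1: Z_in = Z1 + (Z3 || Z2) = 0.6223 + j205.5 Ω = 205.5∠89.8° Ω.

Z = 0.6223 + j205.5 Ω = 205.5∠89.8° Ω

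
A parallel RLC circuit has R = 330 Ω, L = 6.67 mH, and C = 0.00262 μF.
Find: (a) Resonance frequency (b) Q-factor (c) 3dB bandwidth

Step 1 — Resonance: ω₀ = 1/√(LC) = 1/√(0.00667·2.62e-09) = 2.392e+05 rad/s.
Step 2 — f₀ = ω₀/(2π) = 3.807e+04 Hz.
Step 3 — Parallel Q: Q = R/(ω₀L) = 330/(2.392e+05·0.00667) = 0.2068.
Step 4 — Bandwidth: Δω = ω₀/Q = 1.157e+06 rad/s; BW = Δω/(2π) = 1.841e+05 Hz.

(a) f₀ = 3.807e+04 Hz  (b) Q = 0.2068  (c) BW = 1.841e+05 Hz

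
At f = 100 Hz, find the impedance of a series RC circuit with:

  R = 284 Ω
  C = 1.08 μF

Step 1 — Angular frequency: ω = 2π·f = 2π·100 = 628.3 rad/s.
Step 2 — Component impedances:
  R: Z = R = 284 Ω
  C: Z = 1/(jωC) = -j/(ω·C) = 0 - j1474 Ω
Step 3 — Series combination: Z_total = R + C = 284 - j1474 Ω = 1501∠-79.1° Ω.

Z = 284 - j1474 Ω = 1501∠-79.1° Ω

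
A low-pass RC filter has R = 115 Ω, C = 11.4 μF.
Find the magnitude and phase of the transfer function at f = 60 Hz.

Step 1 — Angular frequency: ω = 2π·60 = 377 rad/s.
Step 2 — Transfer function: H(jω) = 1/(1 + jωRC).
Step 3 — Denominator: 1 + jωRC = 1 + j·377·115·1.14e-05 = 1 + j0.4942.
Step 4 — H = 0.8037 - j0.3972.
Step 5 — Magnitude: |H| = 0.8965 (-0.9 dB); phase: φ = -26.3°.

|H| = 0.8965 (-0.9 dB), φ = -26.3°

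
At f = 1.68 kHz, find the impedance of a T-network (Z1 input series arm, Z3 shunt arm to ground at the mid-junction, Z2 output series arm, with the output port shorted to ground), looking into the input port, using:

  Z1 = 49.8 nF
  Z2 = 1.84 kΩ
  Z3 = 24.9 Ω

Step 1 — Angular frequency: ω = 2π·f = 2π·1680 = 1.056e+04 rad/s.
Step 2 — Component impedances:
  Z1: Z = 1/(jωC) = -j/(ω·C) = 0 - j1902 Ω
  Z2: Z = R = 1840 Ω
  Z3: Z = R = 24.9 Ω
Step 3 — With the output port shorted to ground, the output series arm Z2 runs from the junction to ground; the shunt arm Z3 also runs from the junction to ground. They appear in parallel: Z3 || Z2 = 24.57 Ω.
Step 4 — Series with input arm Z1: Z_in = Z1 + (Z3 || Z2) = 24.57 - j1902 Ω = 1902∠-89.3° Ω.

Z = 24.57 - j1902 Ω = 1902∠-89.3° Ω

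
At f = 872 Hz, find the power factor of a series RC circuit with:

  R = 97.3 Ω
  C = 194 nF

Step 1 — Angular frequency: ω = 2π·f = 2π·872 = 5479 rad/s.
Step 2 — Component impedances:
  R: Z = R = 97.3 Ω
  C: Z = 1/(jωC) = -j/(ω·C) = 0 - j940.8 Ω
Step 3 — Series combination: Z_total = R + C = 97.3 - j940.8 Ω = 945.8∠-84.1° Ω.
Step 4 — Power factor: PF = cos(φ) = Re(Z)/|Z| = 97.3/945.8 = 0.1029.
Step 5 — Type: Im(Z) = -940.8 ⇒ leading (phase φ = -84.1°).

PF = 0.1029 (leading, φ = -84.1°)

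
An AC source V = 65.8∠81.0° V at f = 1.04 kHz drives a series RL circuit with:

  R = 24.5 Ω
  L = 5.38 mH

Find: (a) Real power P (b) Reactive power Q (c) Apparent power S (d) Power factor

Step 1 — Angular frequency: ω = 2π·f = 2π·1040 = 6535 rad/s.
Step 2 — Component impedances:
  R: Z = R = 24.5 Ω
  L: Z = jωL = j·6535·0.00538 = 0 + j35.16 Ω
Step 3 — Series combination: Z_total = R + L = 24.5 + j35.16 Ω = 42.85∠55.1° Ω.
Step 4 — Source phasor: V = 65.8∠81.0° V = 10.29 + j64.99 V.
Step 5 — Current: I = V / Z = 1.382 + j0.6701 A = 1.536∠25.9° A.
Step 6 — Complex power: S = V·I* = 57.77 + j82.9 VA.
Step 7 — Real power: P = Re(S) = 57.77 W.
Step 8 — Reactive power: Q = Im(S) = 82.9 VAR.
Step 9 — Apparent power: |S| = 101 VA.
Step 10 — Power factor: PF = P/|S| = 0.5718 (lagging).

(a) P = 57.77 W  (b) Q = 82.9 VAR  (c) S = 101 VA  (d) PF = 0.5718 (lagging)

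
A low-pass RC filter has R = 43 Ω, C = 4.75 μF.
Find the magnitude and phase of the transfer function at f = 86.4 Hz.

Step 1 — Angular frequency: ω = 2π·86.4 = 542.9 rad/s.
Step 2 — Transfer function: H(jω) = 1/(1 + jωRC).
Step 3 — Denominator: 1 + jωRC = 1 + j·542.9·43·4.75e-06 = 1 + j0.1109.
Step 4 — H = 0.9879 - j0.1095.
Step 5 — Magnitude: |H| = 0.9939 (-0.1 dB); phase: φ = -6.3°.

|H| = 0.9939 (-0.1 dB), φ = -6.3°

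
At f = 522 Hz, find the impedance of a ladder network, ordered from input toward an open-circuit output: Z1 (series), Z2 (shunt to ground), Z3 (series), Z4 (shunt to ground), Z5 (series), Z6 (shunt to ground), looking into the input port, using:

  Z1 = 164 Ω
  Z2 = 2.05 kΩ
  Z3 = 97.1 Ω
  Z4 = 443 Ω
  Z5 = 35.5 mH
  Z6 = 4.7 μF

Step 1 — Angular frequency: ω = 2π·f = 2π·522 = 3280 rad/s.
Step 2 — Component impedances:
  Z1: Z = R = 164 Ω
  Z2: Z = R = 2050 Ω
  Z3: Z = R = 97.1 Ω
  Z4: Z = R = 443 Ω
  Z5: Z = jωL = j·3280·0.0355 = 0 + j116.4 Ω
  Z6: Z = 1/(jωC) = -j/(ω·C) = 0 - j64.87 Ω
Step 3 — Ladder network (open output): work backward from the far end, alternating series and parallel combinations. Z_in = 263.2 + j46.1 Ω = 267.2∠9.9° Ω.

Z = 263.2 + j46.1 Ω = 267.2∠9.9° Ω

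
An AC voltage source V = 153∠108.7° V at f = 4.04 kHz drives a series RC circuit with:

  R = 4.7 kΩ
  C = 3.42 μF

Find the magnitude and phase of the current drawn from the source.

Step 1 — Angular frequency: ω = 2π·f = 2π·4040 = 2.538e+04 rad/s.
Step 2 — Component impedances:
  R: Z = R = 4700 Ω
  C: Z = 1/(jωC) = -j/(ω·C) = 0 - j11.52 Ω
Step 3 — Series combination: Z_total = R + C = 4700 - j11.52 Ω = 4700∠-0.1° Ω.
Step 4 — Source phasor: V = 153∠108.7° V = -49.05 + j144.9 V.
Step 5 — Ohm's law: I = V / Z_total = (-49.05 + j144.9) / (4700 - j11.52) = -0.01051 + j0.03081 A.
Step 6 — Convert to polar: |I| = 0.03255 A, ∠I = 108.8°.

I = 0.03255∠108.8° A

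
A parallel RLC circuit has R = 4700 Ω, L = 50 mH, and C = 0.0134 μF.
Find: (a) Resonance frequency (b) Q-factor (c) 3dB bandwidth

Step 1 — Resonance: ω₀ = 1/√(LC) = 1/√(0.05·1.34e-08) = 3.863e+04 rad/s.
Step 2 — f₀ = ω₀/(2π) = 6149 Hz.
Step 3 — Parallel Q: Q = R/(ω₀L) = 4700/(3.863e+04·0.05) = 2.433.
Step 4 — Bandwidth: Δω = ω₀/Q = 1.588e+04 rad/s; BW = Δω/(2π) = 2527 Hz.

(a) f₀ = 6149 Hz  (b) Q = 2.433  (c) BW = 2527 Hz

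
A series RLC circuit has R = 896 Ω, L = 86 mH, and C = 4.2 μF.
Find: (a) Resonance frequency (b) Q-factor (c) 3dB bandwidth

Step 1 — Resonance: ω₀ = 1/√(LC) = 1/√(0.086·4.2e-06) = 1664 rad/s.
Step 2 — f₀ = ω₀/(2π) = 264.8 Hz.
Step 3 — Series Q: Q = ω₀L/R = 1664·0.086/896 = 0.1597.
Step 4 — Bandwidth: Δω = ω₀/Q = 1.042e+04 rad/s; BW = Δω/(2π) = 1658 Hz.

(a) f₀ = 264.8 Hz  (b) Q = 0.1597  (c) BW = 1658 Hz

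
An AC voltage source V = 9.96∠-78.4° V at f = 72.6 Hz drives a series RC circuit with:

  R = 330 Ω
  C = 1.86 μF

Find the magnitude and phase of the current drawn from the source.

Step 1 — Angular frequency: ω = 2π·f = 2π·72.6 = 456.2 rad/s.
Step 2 — Component impedances:
  R: Z = R = 330 Ω
  C: Z = 1/(jωC) = -j/(ω·C) = 0 - j1179 Ω
Step 3 — Series combination: Z_total = R + C = 330 - j1179 Ω = 1224∠-74.4° Ω.
Step 4 — Source phasor: V = 9.96∠-78.4° V = 2.003 - j9.757 V.
Step 5 — Ohm's law: I = V / Z_total = (2.003 - j9.757) / (330 - j1179) = 0.008117 - j0.0005736 A.
Step 6 — Convert to polar: |I| = 0.008138 A, ∠I = -4.0°.

I = 0.008138∠-4.0° A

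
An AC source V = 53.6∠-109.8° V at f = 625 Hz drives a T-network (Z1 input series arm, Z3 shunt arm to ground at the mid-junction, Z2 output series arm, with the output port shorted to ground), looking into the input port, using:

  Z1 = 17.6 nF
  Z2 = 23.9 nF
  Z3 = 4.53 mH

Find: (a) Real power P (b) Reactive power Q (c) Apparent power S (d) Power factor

Step 1 — Angular frequency: ω = 2π·f = 2π·625 = 3927 rad/s.
Step 2 — Component impedances:
  Z1: Z = 1/(jωC) = -j/(ω·C) = 0 - j1.447e+04 Ω
  Z2: Z = 1/(jωC) = -j/(ω·C) = 0 - j1.065e+04 Ω
  Z3: Z = jωL = j·3927·0.00453 = 0 + j17.79 Ω
Step 3 — With the output port shorted to ground, the output series arm Z2 runs from the junction to ground; the shunt arm Z3 also runs from the junction to ground. They appear in parallel: Z3 || Z2 = 0 + j17.82 Ω.
Step 4 — Series with input arm Z1: Z_in = Z1 + (Z3 || Z2) = 0 - j1.445e+04 Ω = 1.445e+04∠-90.0° Ω.
Step 5 — Source phasor: V = 53.6∠-109.8° V = -18.16 - j50.43 V.
Step 6 — Current: I = V / Z = 0.00349 - j0.001256 A = 0.003709∠-19.8° A.
Step 7 — Complex power: S = V·I* = 0 - j0.1988 VA.
Step 8 — Real power: P = Re(S) = 0 W.
Step 9 — Reactive power: Q = Im(S) = -0.1988 VAR.
Step 10 — Apparent power: |S| = 0.1988 VA.
Step 11 — Power factor: PF = P/|S| = 0 (leading).

(a) P = 0 W  (b) Q = -0.1988 VAR  (c) S = 0.1988 VA  (d) PF = 0 (leading)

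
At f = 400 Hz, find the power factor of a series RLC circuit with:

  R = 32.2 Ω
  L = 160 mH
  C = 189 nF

Step 1 — Angular frequency: ω = 2π·f = 2π·400 = 2513 rad/s.
Step 2 — Component impedances:
  R: Z = R = 32.2 Ω
  L: Z = jωL = j·2513·0.16 = 0 + j402.1 Ω
  C: Z = 1/(jωC) = -j/(ω·C) = 0 - j2105 Ω
Step 3 — Series combination: Z_total = R + L + C = 32.2 - j1703 Ω = 1703∠-88.9° Ω.
Step 4 — Power factor: PF = cos(φ) = Re(Z)/|Z| = 32.2/1703.4 = 0.0189.
Step 5 — Type: Im(Z) = -1703 ⇒ leading (phase φ = -88.9°).

PF = 0.0189 (leading, φ = -88.9°)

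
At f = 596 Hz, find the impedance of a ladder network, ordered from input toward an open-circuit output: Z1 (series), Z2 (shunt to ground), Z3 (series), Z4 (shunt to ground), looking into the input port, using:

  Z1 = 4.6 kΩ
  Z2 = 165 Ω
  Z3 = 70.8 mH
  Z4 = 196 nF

Step 1 — Angular frequency: ω = 2π·f = 2π·596 = 3745 rad/s.
Step 2 — Component impedances:
  Z1: Z = R = 4600 Ω
  Z2: Z = R = 165 Ω
  Z3: Z = jωL = j·3745·0.0708 = 0 + j265.1 Ω
  Z4: Z = 1/(jωC) = -j/(ω·C) = 0 - j1362 Ω
Step 3 — Ladder network (open output): work backward from the far end, alternating series and parallel combinations. Z_in = 4761 - j24.26 Ω = 4761∠-0.3° Ω.

Z = 4761 - j24.26 Ω = 4761∠-0.3° Ω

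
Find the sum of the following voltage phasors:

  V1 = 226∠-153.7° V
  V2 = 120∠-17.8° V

Step 1 — Convert each phasor to rectangular form:
  V1 = 226·(cos(-153.7°) + j·sin(-153.7°)) = -202.6 - j100.1 V
  V2 = 120·(cos(-17.8°) + j·sin(-17.8°)) = 114.3 - j36.68 V
Step 2 — Sum components: V_total = -88.35 - j136.8 V.
Step 3 — Convert to polar: |V_total| = 162.9 V, ∠V_total = -122.9°.

V_total = 162.9∠-122.9° V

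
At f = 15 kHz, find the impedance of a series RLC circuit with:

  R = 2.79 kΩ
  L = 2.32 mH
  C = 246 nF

Step 1 — Angular frequency: ω = 2π·f = 2π·1.5e+04 = 9.425e+04 rad/s.
Step 2 — Component impedances:
  R: Z = R = 2790 Ω
  L: Z = jωL = j·9.425e+04·0.00232 = 0 + j218.7 Ω
  C: Z = 1/(jωC) = -j/(ω·C) = 0 - j43.13 Ω
Step 3 — Series combination: Z_total = R + L + C = 2790 + j175.5 Ω = 2796∠3.6° Ω.

Z = 2790 + j175.5 Ω = 2796∠3.6° Ω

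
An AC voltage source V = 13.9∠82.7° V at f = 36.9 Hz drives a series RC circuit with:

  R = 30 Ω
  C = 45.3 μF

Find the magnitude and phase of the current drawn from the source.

Step 1 — Angular frequency: ω = 2π·f = 2π·36.9 = 231.8 rad/s.
Step 2 — Component impedances:
  R: Z = R = 30 Ω
  C: Z = 1/(jωC) = -j/(ω·C) = 0 - j95.21 Ω
Step 3 — Series combination: Z_total = R + C = 30 - j95.21 Ω = 99.83∠-72.5° Ω.
Step 4 — Source phasor: V = 13.9∠82.7° V = 1.766 + j13.79 V.
Step 5 — Ohm's law: I = V / Z_total = (1.766 + j13.79) / (30 - j95.21) = -0.1264 + j0.05838 A.
Step 6 — Convert to polar: |I| = 0.1392 A, ∠I = 155.2°.

I = 0.1392∠155.2° A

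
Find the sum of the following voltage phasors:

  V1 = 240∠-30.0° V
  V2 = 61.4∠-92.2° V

Step 1 — Convert each phasor to rectangular form:
  V1 = 240·(cos(-30.0°) + j·sin(-30.0°)) = 207.8 - j120 V
  V2 = 61.4·(cos(-92.2°) + j·sin(-92.2°)) = -2.357 - j61.35 V
Step 2 — Sum components: V_total = 205.5 - j181.4 V.
Step 3 — Convert to polar: |V_total| = 274.1 V, ∠V_total = -41.4°.

V_total = 274.1∠-41.4° V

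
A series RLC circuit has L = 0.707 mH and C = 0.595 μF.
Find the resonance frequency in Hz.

Step 1 — Resonance condition Im(Z)=0 gives ω₀ = 1/√(LC).
Step 2 — ω₀ = 1/√(0.000707·5.95e-07) = 4.876e+04 rad/s.
Step 3 — f₀ = ω₀/(2π) = 7760 Hz.

f₀ = 7760 Hz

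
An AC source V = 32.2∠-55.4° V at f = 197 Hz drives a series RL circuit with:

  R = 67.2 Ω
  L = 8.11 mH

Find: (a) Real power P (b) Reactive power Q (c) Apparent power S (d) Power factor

Step 1 — Angular frequency: ω = 2π·f = 2π·197 = 1238 rad/s.
Step 2 — Component impedances:
  R: Z = R = 67.2 Ω
  L: Z = jωL = j·1238·0.00811 = 0 + j10.04 Ω
Step 3 — Series combination: Z_total = R + L = 67.2 + j10.04 Ω = 67.95∠8.5° Ω.
Step 4 — Source phasor: V = 32.2∠-55.4° V = 18.28 - j26.5 V.
Step 5 — Current: I = V / Z = 0.2085 - j0.4256 A = 0.4739∠-63.9° A.
Step 6 — Complex power: S = V·I* = 15.09 + j2.255 VA.
Step 7 — Real power: P = Re(S) = 15.09 W.
Step 8 — Reactive power: Q = Im(S) = 2.255 VAR.
Step 9 — Apparent power: |S| = 15.26 VA.
Step 10 — Power factor: PF = P/|S| = 0.989 (lagging).

(a) P = 15.09 W  (b) Q = 2.255 VAR  (c) S = 15.26 VA  (d) PF = 0.989 (lagging)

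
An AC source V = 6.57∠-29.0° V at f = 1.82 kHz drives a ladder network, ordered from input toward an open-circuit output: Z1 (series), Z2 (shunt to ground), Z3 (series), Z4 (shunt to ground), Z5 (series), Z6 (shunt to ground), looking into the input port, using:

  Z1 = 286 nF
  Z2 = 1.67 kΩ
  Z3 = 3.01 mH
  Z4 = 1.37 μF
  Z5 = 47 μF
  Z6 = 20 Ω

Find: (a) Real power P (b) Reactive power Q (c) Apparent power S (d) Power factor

Step 1 — Angular frequency: ω = 2π·f = 2π·1820 = 1.144e+04 rad/s.
Step 2 — Component impedances:
  Z1: Z = 1/(jωC) = -j/(ω·C) = 0 - j305.8 Ω
  Z2: Z = R = 1670 Ω
  Z3: Z = jωL = j·1.144e+04·0.00301 = 0 + j34.42 Ω
  Z4: Z = 1/(jωC) = -j/(ω·C) = 0 - j63.83 Ω
  Z5: Z = 1/(jωC) = -j/(ω·C) = 0 - j1.861 Ω
  Z6: Z = R = 20 Ω
Step 3 — Ladder network (open output): work backward from the far end, alternating series and parallel combinations. Z_in = 17.54 - j279 Ω = 279.5∠-86.4° Ω.
Step 4 — Source phasor: V = 6.57∠-29.0° V = 5.746 - j3.185 V.
Step 5 — Current: I = V / Z = 0.01266 + j0.0198 A = 0.0235∠57.4° A.
Step 6 — Complex power: S = V·I* = 0.009689 - j0.1541 VA.
Step 7 — Real power: P = Re(S) = 0.009689 W.
Step 8 — Reactive power: Q = Im(S) = -0.1541 VAR.
Step 9 — Apparent power: |S| = 0.1544 VA.
Step 10 — Power factor: PF = P/|S| = 0.06274 (leading).

(a) P = 0.009689 W  (b) Q = -0.1541 VAR  (c) S = 0.1544 VA  (d) PF = 0.06274 (leading)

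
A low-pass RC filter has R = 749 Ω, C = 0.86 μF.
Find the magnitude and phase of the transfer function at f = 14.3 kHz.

Step 1 — Angular frequency: ω = 2π·1.43e+04 = 8.985e+04 rad/s.
Step 2 — Transfer function: H(jω) = 1/(1 + jωRC).
Step 3 — Denominator: 1 + jωRC = 1 + j·8.985e+04·749·8.6e-07 = 1 + j57.88.
Step 4 — H = 0.0002985 - j0.01727.
Step 5 — Magnitude: |H| = 0.01728 (-35.3 dB); phase: φ = -89.0°.

|H| = 0.01728 (-35.3 dB), φ = -89.0°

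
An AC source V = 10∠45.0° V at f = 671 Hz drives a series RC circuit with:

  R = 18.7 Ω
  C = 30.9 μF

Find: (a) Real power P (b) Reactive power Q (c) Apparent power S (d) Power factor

Step 1 — Angular frequency: ω = 2π·f = 2π·671 = 4216 rad/s.
Step 2 — Component impedances:
  R: Z = R = 18.7 Ω
  C: Z = 1/(jωC) = -j/(ω·C) = 0 - j7.676 Ω
Step 3 — Series combination: Z_total = R + C = 18.7 - j7.676 Ω = 20.21∠-22.3° Ω.
Step 4 — Source phasor: V = 10∠45.0° V = 7.071 + j7.071 V.
Step 5 — Current: I = V / Z = 0.1908 + j0.4564 A = 0.4947∠67.3° A.
Step 6 — Complex power: S = V·I* = 4.576 - j1.879 VA.
Step 7 — Real power: P = Re(S) = 4.576 W.
Step 8 — Reactive power: Q = Im(S) = -1.879 VAR.
Step 9 — Apparent power: |S| = 4.947 VA.
Step 10 — Power factor: PF = P/|S| = 0.9251 (leading).

(a) P = 4.576 W  (b) Q = -1.879 VAR  (c) S = 4.947 VA  (d) PF = 0.9251 (leading)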